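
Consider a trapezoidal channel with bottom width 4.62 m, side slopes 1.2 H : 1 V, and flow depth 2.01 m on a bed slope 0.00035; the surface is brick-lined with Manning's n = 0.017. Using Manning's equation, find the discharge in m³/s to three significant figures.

18.5 m³/s

A = (b + z·y)·y = (4.62 + 1.2×2.01)×2.01 = 14.13 m²
P = b + 2y√(1+z²) = 4.62 + 2×2.01×√(1+1.2²) = 10.90 m
R = A/P = 14.13/10.90 = 1.297 m
Q = (1/n)·A·R^(2/3)·S^(1/2) = (1/0.017) × 14.13 × 1.297^(2/3) × 0.00035^(1/2) = 18.50 m³/s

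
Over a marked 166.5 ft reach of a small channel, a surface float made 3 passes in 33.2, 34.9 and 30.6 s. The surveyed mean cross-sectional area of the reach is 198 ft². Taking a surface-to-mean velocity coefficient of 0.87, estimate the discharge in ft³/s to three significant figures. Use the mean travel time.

t̄ = (33.2 + 34.9 + 30.6) / 3 = 32.9 s
v_surface = L / t̄ = 166.5 / 32.9 = 5.061 ft/s
v_mean = 0.87 × 5.061 = 4.403 ft/s
Q = A × v_mean = 198 × 4.403 = 871.8 ft³/s

872 ft³/s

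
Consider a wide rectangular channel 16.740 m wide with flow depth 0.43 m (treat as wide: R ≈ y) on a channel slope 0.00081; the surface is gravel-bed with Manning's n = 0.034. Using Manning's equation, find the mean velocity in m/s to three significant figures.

0.477 m/s

A = b·y = 16.740 × 0.43 = 7.198 m²
Wide channel: R ≈ y = 0.43 m
Q = (1/n)·A·R^(2/3)·S^(1/2) = (1/0.034) × 7.198 × 0.4300^(2/3) × 0.00081^(1/2) = 3.433 m³/s
V = Q/A = 3.433/7.198 = 0.4769 m/s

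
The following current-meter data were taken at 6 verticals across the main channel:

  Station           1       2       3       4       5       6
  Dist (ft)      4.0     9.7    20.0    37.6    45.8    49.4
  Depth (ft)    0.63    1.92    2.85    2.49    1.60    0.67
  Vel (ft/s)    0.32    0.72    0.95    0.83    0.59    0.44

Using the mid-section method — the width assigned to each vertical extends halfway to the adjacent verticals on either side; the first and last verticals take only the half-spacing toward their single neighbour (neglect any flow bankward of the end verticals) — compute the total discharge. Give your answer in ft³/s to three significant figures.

w_1 = (9.7 − 4.0)/2 = 2.85 ft; q_1 = 0.32 × 0.63 × 2.85 = 0.5746 ft³/s
w_2 = (20.0 − 4.0)/2 = 8 ft; q_2 = 0.72 × 1.92 × 8 = 11.06 ft³/s
w_3 = (37.6 − 9.7)/2 = 13.95 ft; q_3 = 0.95 × 2.85 × 13.95 = 37.77 ft³/s
w_4 = (45.8 − 20.0)/2 = 12.9 ft; q_4 = 0.83 × 2.49 × 12.9 = 26.66 ft³/s
w_5 = (49.4 − 37.6)/2 = 5.9 ft; q_5 = 0.59 × 1.60 × 5.9 = 5.570 ft³/s
w_6 = (49.4 − 45.8)/2 = 1.8 ft; q_6 = 0.44 × 0.67 × 1.8 = 0.5306 ft³/s
Q = Σ qᵢ = 82.16 ft³/s

82.2 ft³/s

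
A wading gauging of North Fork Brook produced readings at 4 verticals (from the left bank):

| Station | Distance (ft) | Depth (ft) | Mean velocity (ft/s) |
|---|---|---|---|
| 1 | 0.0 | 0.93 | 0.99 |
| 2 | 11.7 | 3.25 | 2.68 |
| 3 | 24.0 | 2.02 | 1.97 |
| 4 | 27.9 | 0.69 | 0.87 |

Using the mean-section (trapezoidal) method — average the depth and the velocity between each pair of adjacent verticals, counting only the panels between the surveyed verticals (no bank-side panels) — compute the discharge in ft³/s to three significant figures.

Panel 1-2: Δb = 11.7 ft, d̄ = (0.93+3.25)/2 = 2.09, v̄ = (0.99+2.68)/2 = 1.835 → q = 11.7×2.09×1.835 = 44.87 ft³/s
Panel 2-3: Δb = 12.3 ft, d̄ = (3.25+2.02)/2 = 2.635, v̄ = (2.68+1.97)/2 = 2.325 → q = 12.3×2.635×2.325 = 75.35 ft³/s
Panel 3-4: Δb = 3.9 ft, d̄ = (2.02+0.69)/2 = 1.355, v̄ = (1.97+0.87)/2 = 1.42 → q = 3.9×1.355×1.42 = 7.504 ft³/s
Q = Σ q = 127.7 ft³/s

128 ft³/s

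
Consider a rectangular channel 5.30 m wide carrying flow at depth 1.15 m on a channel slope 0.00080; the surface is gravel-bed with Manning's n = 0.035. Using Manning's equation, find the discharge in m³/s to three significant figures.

4.25 m³/s

A = b·y = 5.30 × 1.15 = 6.095 m²
P = b + 2y = 5.30 + 2×1.15 = 7.600 m
R = A/P = 6.095/7.600 = 0.8020 m
Q = (1/n)·A·R^(2/3)·S^(1/2) = (1/0.035) × 6.095 × 0.8020^(2/3) × 0.00080^(1/2) = 4.252 m³/s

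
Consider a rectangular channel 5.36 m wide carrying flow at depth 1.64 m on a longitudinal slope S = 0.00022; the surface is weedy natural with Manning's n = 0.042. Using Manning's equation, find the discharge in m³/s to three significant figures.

3.14 m³/s

A = b·y = 5.36 × 1.64 = 8.790 m²
P = b + 2y = 5.36 + 2×1.64 = 8.640 m
R = A/P = 8.790/8.640 = 1.017 m
Q = (1/n)·A·R^(2/3)·S^(1/2) = (1/0.042) × 8.790 × 1.017^(2/3) × 0.00022^(1/2) = 3.140 m³/s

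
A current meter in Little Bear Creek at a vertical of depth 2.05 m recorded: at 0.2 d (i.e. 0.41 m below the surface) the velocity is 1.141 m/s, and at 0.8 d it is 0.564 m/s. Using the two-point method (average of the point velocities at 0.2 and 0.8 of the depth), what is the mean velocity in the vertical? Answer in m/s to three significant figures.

0.853 m/s

v̄ = (1.141 + 0.564) / 2 = 0.8525 m/s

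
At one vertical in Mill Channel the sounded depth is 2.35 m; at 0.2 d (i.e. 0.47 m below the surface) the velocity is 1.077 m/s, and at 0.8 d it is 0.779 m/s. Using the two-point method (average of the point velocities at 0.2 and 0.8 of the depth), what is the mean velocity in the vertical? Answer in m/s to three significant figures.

0.928 m/s

v̄ = (1.077 + 0.779) / 2 = 0.9280 m/s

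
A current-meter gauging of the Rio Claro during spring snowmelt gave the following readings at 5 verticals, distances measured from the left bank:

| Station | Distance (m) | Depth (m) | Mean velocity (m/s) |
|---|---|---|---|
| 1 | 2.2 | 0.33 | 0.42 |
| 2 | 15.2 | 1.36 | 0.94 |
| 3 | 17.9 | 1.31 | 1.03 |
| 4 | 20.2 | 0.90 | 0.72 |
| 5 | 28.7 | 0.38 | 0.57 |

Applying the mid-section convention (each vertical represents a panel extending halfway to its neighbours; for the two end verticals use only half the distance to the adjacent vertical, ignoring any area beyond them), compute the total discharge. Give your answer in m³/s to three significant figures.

w_1 = (15.2 − 2.2)/2 = 6.5 m; q_1 = 0.42 × 0.33 × 6.5 = 0.9009 m³/s
w_2 = (17.9 − 2.2)/2 = 7.85 m; q_2 = 0.94 × 1.36 × 7.85 = 10.04 m³/s
w_3 = (20.2 − 15.2)/2 = 2.5 m; q_3 = 1.03 × 1.31 × 2.5 = 3.373 m³/s
w_4 = (28.7 − 17.9)/2 = 5.4 m; q_4 = 0.72 × 0.90 × 5.4 = 3.499 m³/s
w_5 = (28.7 − 20.2)/2 = 4.25 m; q_5 = 0.57 × 0.38 × 4.25 = 0.9206 m³/s
Q = Σ qᵢ = 18.73 m³/s

18.7 m³/s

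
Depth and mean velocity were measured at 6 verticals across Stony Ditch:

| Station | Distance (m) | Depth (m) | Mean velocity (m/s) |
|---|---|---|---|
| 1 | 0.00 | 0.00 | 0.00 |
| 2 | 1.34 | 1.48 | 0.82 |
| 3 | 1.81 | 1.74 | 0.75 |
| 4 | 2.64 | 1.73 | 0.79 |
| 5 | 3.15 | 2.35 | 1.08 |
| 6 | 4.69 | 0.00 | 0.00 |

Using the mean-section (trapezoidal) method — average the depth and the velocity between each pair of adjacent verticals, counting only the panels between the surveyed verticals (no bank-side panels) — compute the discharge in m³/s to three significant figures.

4.06 m³/s

Panel 1-2: Δb = 1.34 m, d̄ = (0.00+1.48)/2 = 0.74, v̄ = (0.00+0.82)/2 = 0.41 → q = 1.34×0.74×0.41 = 0.4066 m³/s
Panel 2-3: Δb = 0.47 m, d̄ = (1.48+1.74)/2 = 1.61, v̄ = (0.82+0.75)/2 = 0.785 → q = 0.47×1.61×0.785 = 0.5940 m³/s
Panel 3-4: Δb = 0.83 m, d̄ = (1.74+1.73)/2 = 1.735, v̄ = (0.75+0.79)/2 = 0.77 → q = 0.83×1.735×0.77 = 1.109 m³/s
Panel 4-5: Δb = 0.51 m, d̄ = (1.73+2.35)/2 = 2.04, v̄ = (0.79+1.08)/2 = 0.935 → q = 0.51×2.04×0.935 = 0.9728 m³/s
Panel 5-6: Δb = 1.54 m, d̄ = (2.35+0.00)/2 = 1.175, v̄ = (1.08+0.00)/2 = 0.54 → q = 1.54×1.175×0.54 = 0.9771 m³/s
Q = Σ q = 4.059 m³/s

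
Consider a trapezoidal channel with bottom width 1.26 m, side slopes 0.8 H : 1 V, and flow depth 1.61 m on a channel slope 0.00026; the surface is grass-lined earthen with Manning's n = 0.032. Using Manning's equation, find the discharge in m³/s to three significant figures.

A = (b + z·y)·y = (1.26 + 0.8×1.61)×1.61 = 4.102 m²
P = b + 2y√(1+z²) = 1.26 + 2×1.61×√(1+0.8²) = 5.384 m
R = A/P = 4.102/5.384 = 0.7620 m
Q = (1/n)·A·R^(2/3)·S^(1/2) = (1/0.032) × 4.102 × 0.7620^(2/3) × 0.00026^(1/2) = 1.724 m³/s

1.72 m³/s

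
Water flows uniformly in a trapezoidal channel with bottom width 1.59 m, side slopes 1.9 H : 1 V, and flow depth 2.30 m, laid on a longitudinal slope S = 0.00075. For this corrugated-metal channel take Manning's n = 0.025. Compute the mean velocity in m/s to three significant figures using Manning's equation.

1.23 m/s

A = (b + z·y)·y = (1.59 + 1.9×2.30)×2.30 = 13.71 m²
P = b + 2y√(1+z²) = 1.59 + 2×2.30×√(1+1.9²) = 11.47 m
R = A/P = 13.71/11.47 = 1.195 m
Q = (1/n)·A·R^(2/3)·S^(1/2) = (1/0.025) × 13.71 × 1.195^(2/3) × 0.00075^(1/2) = 16.91 m³/s
V = Q/A = 16.91/13.71 = 1.234 m/s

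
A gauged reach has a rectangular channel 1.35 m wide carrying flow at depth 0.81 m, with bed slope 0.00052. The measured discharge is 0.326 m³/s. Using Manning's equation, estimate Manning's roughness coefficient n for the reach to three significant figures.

A = b·y = 1.35 × 0.81 = 1.094 m²
P = b + 2y = 1.35 + 2×0.81 = 2.970 m
R = A/P = 1.094/2.970 = 0.3682 m
n = (1/Q)·A·R^(2/3)·S^(1/2) = (1/0.326) × 1.094 × 0.5137 × 0.02280 = 0.03929

0.0393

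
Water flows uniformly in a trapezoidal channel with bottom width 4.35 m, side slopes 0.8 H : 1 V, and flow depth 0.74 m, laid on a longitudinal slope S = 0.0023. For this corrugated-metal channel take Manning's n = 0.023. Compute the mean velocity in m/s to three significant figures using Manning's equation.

A = (b + z·y)·y = (4.35 + 0.8×0.74)×0.74 = 3.657 m²
P = b + 2y√(1+z²) = 4.35 + 2×0.74×√(1+0.8²) = 6.245 m
R = A/P = 3.657/6.245 = 0.5856 m
Q = (1/n)·A·R^(2/3)·S^(1/2) = (1/0.023) × 3.657 × 0.5856^(2/3) × 0.0023^(1/2) = 5.337 m³/s
V = Q/A = 5.337/3.657 = 1.459 m/s

1.46 m/s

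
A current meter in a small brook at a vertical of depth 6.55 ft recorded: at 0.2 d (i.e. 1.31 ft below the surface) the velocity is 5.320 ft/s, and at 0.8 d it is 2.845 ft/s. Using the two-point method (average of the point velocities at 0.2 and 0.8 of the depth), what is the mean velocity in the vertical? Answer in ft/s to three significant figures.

4.08 ft/s

v̄ = (5.320 + 2.845) / 2 = 4.083 ft/s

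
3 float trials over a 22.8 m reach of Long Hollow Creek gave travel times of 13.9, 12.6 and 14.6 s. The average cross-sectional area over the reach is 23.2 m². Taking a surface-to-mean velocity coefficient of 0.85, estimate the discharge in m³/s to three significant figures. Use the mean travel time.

32.8 m³/s

t̄ = (13.9 + 12.6 + 14.6) / 3 = 13.7 s
v_surface = L / t̄ = 22.8 / 13.7 = 1.664 m/s
v_mean = 0.85 × 1.664 = 1.415 m/s
Q = A × v_mean = 23.2 × 1.415 = 32.82 m³/s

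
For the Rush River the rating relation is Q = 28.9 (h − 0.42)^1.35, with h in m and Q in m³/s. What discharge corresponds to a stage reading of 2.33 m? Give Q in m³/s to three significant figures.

Q = 28.9 × (2.33 − 0.42)^1.35 = 28.9 × 1.91^1.35 = 69.23 m³/s

69.2 m³/s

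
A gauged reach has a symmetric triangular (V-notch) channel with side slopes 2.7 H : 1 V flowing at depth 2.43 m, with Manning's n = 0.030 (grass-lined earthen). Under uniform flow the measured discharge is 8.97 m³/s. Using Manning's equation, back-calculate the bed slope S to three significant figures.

A = z·y² = 2.7×2.43² = 15.94 m²
P = 2y√(1+z²) = 2×2.43×√(1+2.7²) = 13.99 m
R = A/P = 15.94/13.99 = 1.139 m
S = (Q·n / (1·A·R^(2/3)))² = (8.97×0.030 / (1×15.94×1.091))² = 0.0002394

0.000239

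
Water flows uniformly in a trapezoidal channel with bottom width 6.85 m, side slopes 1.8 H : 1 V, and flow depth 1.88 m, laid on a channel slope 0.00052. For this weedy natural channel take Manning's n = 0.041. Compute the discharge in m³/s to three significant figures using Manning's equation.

12.9 m³/s

A = (b + z·y)·y = (6.85 + 1.8×1.88)×1.88 = 19.24 m²
P = b + 2y√(1+z²) = 6.85 + 2×1.88×√(1+1.8²) = 14.59 m
R = A/P = 19.24/14.59 = 1.318 m
Q = (1/n)·A·R^(2/3)·S^(1/2) = (1/0.041) × 19.24 × 1.318^(2/3) × 0.00052^(1/2) = 12.87 m³/s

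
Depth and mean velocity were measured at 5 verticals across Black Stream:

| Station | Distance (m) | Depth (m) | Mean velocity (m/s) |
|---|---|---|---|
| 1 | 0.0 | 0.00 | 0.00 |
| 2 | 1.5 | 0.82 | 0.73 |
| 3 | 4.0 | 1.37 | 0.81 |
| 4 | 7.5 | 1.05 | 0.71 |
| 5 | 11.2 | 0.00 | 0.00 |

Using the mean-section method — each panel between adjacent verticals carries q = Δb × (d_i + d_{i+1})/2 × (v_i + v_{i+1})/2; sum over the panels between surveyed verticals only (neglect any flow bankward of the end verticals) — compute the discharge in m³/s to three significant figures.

Panel 1-2: Δb = 1.5 m, d̄ = (0.00+0.82)/2 = 0.41, v̄ = (0.00+0.73)/2 = 0.365 → q = 1.5×0.41×0.365 = 0.2245 m³/s
Panel 2-3: Δb = 2.5 m, d̄ = (0.82+1.37)/2 = 1.095, v̄ = (0.73+0.81)/2 = 0.77 → q = 2.5×1.095×0.77 = 2.108 m³/s
Panel 3-4: Δb = 3.5 m, d̄ = (1.37+1.05)/2 = 1.21, v̄ = (0.81+0.71)/2 = 0.76 → q = 3.5×1.21×0.76 = 3.219 m³/s
Panel 4-5: Δb = 3.7 m, d̄ = (1.05+0.00)/2 = 0.525, v̄ = (0.71+0.00)/2 = 0.355 → q = 3.7×0.525×0.355 = 0.6896 m³/s
Q = Σ q = 6.241 m³/s

6.24 m³/s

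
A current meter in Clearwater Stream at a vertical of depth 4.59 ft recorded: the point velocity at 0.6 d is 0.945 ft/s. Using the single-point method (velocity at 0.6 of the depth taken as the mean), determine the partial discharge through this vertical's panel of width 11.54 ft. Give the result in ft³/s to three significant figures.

v̄ = v₀.₆ = 0.945 ft/s
q = v̄ × d × w = 0.9450 × 4.59 × 11.54 = 50.06 ft³/s

50.1 ft³/s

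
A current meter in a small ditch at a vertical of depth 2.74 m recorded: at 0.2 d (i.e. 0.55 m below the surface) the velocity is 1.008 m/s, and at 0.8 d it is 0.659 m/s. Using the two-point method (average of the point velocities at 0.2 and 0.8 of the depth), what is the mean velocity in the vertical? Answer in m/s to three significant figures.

0.834 m/s

v̄ = (1.008 + 0.659) / 2 = 0.8335 m/s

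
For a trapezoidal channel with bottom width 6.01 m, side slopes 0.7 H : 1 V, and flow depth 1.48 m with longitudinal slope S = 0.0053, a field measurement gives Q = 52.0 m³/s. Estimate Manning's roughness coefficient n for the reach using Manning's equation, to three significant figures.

0.0154

A = (b + z·y)·y = (6.01 + 0.7×1.48)×1.48 = 10.43 m²
P = b + 2y√(1+z²) = 6.01 + 2×1.48×√(1+0.7²) = 9.623 m
R = A/P = 10.43/9.623 = 1.084 m
n = (1/Q)·A·R^(2/3)·S^(1/2) = (1/52.0) × 10.43 × 1.055 × 0.07280 = 0.01540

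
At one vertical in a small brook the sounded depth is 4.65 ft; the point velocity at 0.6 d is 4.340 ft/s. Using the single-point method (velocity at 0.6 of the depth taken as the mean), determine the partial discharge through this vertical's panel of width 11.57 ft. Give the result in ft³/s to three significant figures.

v̄ = v₀.₆ = 4.340 ft/s
q = v̄ × d × w = 4.340 × 4.65 × 11.57 = 233.5 ft³/s

233 ft³/s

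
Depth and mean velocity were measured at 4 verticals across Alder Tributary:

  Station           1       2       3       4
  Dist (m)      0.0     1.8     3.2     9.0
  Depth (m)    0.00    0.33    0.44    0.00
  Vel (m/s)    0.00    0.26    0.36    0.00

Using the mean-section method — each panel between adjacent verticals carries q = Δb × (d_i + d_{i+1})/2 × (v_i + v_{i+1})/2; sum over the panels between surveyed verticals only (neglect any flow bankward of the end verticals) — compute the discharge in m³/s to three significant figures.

Panel 1-2: Δb = 1.8 m, d̄ = (0.00+0.33)/2 = 0.165, v̄ = (0.00+0.26)/2 = 0.13 → q = 1.8×0.165×0.13 = 0.03861 m³/s
Panel 2-3: Δb = 1.4 m, d̄ = (0.33+0.44)/2 = 0.385, v̄ = (0.26+0.36)/2 = 0.31 → q = 1.4×0.385×0.31 = 0.1671 m³/s
Panel 3-4: Δb = 5.8 m, d̄ = (0.44+0.00)/2 = 0.22, v̄ = (0.36+0.00)/2 = 0.18 → q = 5.8×0.22×0.18 = 0.2297 m³/s
Q = Σ q = 0.4354 m³/s

0.435 m³/s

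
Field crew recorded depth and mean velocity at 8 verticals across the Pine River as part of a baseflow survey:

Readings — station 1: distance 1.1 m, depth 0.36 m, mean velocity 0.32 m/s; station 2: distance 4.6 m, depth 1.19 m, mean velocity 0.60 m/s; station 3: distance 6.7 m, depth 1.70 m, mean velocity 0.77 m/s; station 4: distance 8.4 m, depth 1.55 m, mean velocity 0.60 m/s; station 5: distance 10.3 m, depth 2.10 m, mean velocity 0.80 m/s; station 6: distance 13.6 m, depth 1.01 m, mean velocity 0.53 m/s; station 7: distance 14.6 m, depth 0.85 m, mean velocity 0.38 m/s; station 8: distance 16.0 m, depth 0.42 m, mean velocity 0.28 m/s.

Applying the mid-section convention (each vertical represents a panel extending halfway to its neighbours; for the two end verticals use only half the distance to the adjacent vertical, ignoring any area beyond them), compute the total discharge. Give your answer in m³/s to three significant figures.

12.4 m³/s

w_1 = (4.6 − 1.1)/2 = 1.75 m; q_1 = 0.32 × 0.36 × 1.75 = 0.2016 m³/s
w_2 = (6.7 − 1.1)/2 = 2.8 m; q_2 = 0.60 × 1.19 × 2.8 = 1.999 m³/s
w_3 = (8.4 − 4.6)/2 = 1.9 m; q_3 = 0.77 × 1.70 × 1.9 = 2.487 m³/s
w_4 = (10.3 − 6.7)/2 = 1.8 m; q_4 = 0.60 × 1.55 × 1.8 = 1.674 m³/s
w_5 = (13.6 − 8.4)/2 = 2.6 m; q_5 = 0.80 × 2.10 × 2.6 = 4.368 m³/s
w_6 = (14.6 − 10.3)/2 = 2.15 m; q_6 = 0.53 × 1.01 × 2.15 = 1.151 m³/s
w_7 = (16.0 − 13.6)/2 = 1.2 m; q_7 = 0.38 × 0.85 × 1.2 = 0.3876 m³/s
w_8 = (16.0 − 14.6)/2 = 0.7 m; q_8 = 0.28 × 0.42 × 0.7 = 0.08232 m³/s
Q = Σ qᵢ = 12.35 m³/s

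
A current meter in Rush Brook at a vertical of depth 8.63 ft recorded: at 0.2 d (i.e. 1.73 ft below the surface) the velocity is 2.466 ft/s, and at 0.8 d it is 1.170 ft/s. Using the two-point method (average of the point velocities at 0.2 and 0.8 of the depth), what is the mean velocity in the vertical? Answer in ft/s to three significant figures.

v̄ = (2.466 + 1.170) / 2 = 1.818 ft/s

1.82 ft/s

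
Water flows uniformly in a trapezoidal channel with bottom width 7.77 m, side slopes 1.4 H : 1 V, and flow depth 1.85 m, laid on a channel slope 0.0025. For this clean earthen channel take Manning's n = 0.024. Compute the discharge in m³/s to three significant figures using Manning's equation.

48.9 m³/s

A = (b + z·y)·y = (7.77 + 1.4×1.85)×1.85 = 19.17 m²
P = b + 2y√(1+z²) = 7.77 + 2×1.85×√(1+1.4²) = 14.14 m
R = A/P = 19.17/14.14 = 1.356 m
Q = (1/n)·A·R^(2/3)·S^(1/2) = (1/0.024) × 19.17 × 1.356^(2/3) × 0.0025^(1/2) = 48.91 m³/s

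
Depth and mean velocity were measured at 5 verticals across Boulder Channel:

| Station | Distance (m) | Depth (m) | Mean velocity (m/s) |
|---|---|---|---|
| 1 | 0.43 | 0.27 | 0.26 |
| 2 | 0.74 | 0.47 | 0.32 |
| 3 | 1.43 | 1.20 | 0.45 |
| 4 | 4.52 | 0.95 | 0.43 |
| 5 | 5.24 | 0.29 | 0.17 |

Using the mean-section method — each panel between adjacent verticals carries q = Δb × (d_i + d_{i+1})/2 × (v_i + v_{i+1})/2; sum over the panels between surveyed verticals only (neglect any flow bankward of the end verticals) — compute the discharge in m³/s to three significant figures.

1.85 m³/s

Panel 1-2: Δb = 0.31 m, d̄ = (0.27+0.47)/2 = 0.37, v̄ = (0.26+0.32)/2 = 0.29 → q = 0.31×0.37×0.29 = 0.03326 m³/s
Panel 2-3: Δb = 0.69 m, d̄ = (0.47+1.20)/2 = 0.835, v̄ = (0.32+0.45)/2 = 0.385 → q = 0.69×0.835×0.385 = 0.2218 m³/s
Panel 3-4: Δb = 3.09 m, d̄ = (1.20+0.95)/2 = 1.075, v̄ = (0.45+0.43)/2 = 0.44 → q = 3.09×1.075×0.44 = 1.462 m³/s
Panel 4-5: Δb = 0.72 m, d̄ = (0.95+0.29)/2 = 0.62, v̄ = (0.43+0.17)/2 = 0.3 → q = 0.72×0.62×0.3 = 0.1339 m³/s
Q = Σ q = 1.851 m³/s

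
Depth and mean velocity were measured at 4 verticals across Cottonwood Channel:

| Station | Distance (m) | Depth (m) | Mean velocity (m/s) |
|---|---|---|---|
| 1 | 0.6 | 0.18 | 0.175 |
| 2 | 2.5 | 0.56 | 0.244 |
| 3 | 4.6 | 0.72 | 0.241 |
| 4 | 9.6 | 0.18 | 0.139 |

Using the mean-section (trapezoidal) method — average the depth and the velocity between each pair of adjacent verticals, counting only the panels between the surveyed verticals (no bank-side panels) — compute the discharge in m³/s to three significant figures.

0.901 m³/s

Panel 1-2: Δb = 1.9 m, d̄ = (0.18+0.56)/2 = 0.37, v̄ = (0.175+0.244)/2 = 0.2095 → q = 1.9×0.37×0.2095 = 0.1473 m³/s
Panel 2-3: Δb = 2.1 m, d̄ = (0.56+0.72)/2 = 0.64, v̄ = (0.244+0.241)/2 = 0.2425 → q = 2.1×0.64×0.2425 = 0.3259 m³/s
Panel 3-4: Δb = 5 m, d̄ = (0.72+0.18)/2 = 0.45, v̄ = (0.241+0.139)/2 = 0.19 → q = 5×0.45×0.19 = 0.4275 m³/s
Q = Σ q = 0.9007 m³/s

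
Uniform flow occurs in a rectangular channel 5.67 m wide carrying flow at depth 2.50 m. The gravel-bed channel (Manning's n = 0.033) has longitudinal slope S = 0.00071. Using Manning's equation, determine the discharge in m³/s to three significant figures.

A = b·y = 5.67 × 2.50 = 14.18 m²
P = b + 2y = 5.67 + 2×2.50 = 10.67 m
R = A/P = 14.18/10.67 = 1.328 m
Q = (1/n)·A·R^(2/3)·S^(1/2) = (1/0.033) × 14.18 × 1.328^(2/3) × 0.00071^(1/2) = 13.83 m³/s

13.8 m³/s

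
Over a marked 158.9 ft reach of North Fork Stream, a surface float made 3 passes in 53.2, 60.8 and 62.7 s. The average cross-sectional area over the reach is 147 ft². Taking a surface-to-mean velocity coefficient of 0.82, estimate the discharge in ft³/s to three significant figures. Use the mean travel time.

325 ft³/s

t̄ = (53.2 + 60.8 + 62.7) / 3 = 58.9 s
v_surface = L / t̄ = 158.9 / 58.9 = 2.698 ft/s
v_mean = 0.82 × 2.698 = 2.212 ft/s
Q = A × v_mean = 147 × 2.212 = 325.2 ft³/s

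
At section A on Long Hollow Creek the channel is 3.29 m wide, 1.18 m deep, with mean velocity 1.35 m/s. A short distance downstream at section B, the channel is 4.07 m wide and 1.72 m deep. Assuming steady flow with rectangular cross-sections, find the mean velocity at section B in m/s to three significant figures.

0.749 m/s

Q = A₁V₁ = (3.29×1.18) × 1.35 = 5.241 m³/s
A₂ = 4.07 × 1.72 = 7.000 m²
V₂ = Q/A₂ = 5.241/7.000 = 0.7487 m/s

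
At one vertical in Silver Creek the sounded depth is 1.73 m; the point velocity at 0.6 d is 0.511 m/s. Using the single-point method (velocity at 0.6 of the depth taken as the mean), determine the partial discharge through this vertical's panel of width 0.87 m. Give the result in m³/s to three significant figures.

0.769 m³/s

v̄ = v₀.₆ = 0.511 m/s
q = v̄ × d × w = 0.5110 × 1.73 × 0.87 = 0.7691 m³/s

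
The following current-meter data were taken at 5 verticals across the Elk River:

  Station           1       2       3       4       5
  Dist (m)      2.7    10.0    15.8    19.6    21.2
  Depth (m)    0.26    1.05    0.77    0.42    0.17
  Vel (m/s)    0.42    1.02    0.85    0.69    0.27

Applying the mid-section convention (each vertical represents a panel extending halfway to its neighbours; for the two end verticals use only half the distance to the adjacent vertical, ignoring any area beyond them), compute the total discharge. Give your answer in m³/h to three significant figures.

40900 m³/h

w_1 = (10.0 − 2.7)/2 = 3.65 m; q_1 = 0.42 × 0.26 × 3.65 = 0.3986 m³/s
w_2 = (15.8 − 2.7)/2 = 6.55 m; q_2 = 1.02 × 1.05 × 6.55 = 7.015 m³/s
w_3 = (19.6 − 10.0)/2 = 4.8 m; q_3 = 0.85 × 0.77 × 4.8 = 3.142 m³/s
w_4 = (21.2 − 15.8)/2 = 2.7 m; q_4 = 0.69 × 0.42 × 2.7 = 0.7825 m³/s
w_5 = (21.2 − 19.6)/2 = 0.8 m; q_5 = 0.27 × 0.17 × 0.8 = 0.03672 m³/s
Q = Σ qᵢ = 11.37 m³/s
= 11.37 × 3600 = 40950 m³/h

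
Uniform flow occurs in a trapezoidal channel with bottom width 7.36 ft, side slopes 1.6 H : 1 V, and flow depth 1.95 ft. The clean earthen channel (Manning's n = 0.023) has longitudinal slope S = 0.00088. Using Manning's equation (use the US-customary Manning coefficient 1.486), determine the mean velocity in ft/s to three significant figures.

A = (b + z·y)·y = (7.36 + 1.6×1.95)×1.95 = 20.44 ft²
P = b + 2y√(1+z²) = 7.36 + 2×1.95×√(1+1.6²) = 14.72 ft
R = A/P = 20.44/14.72 = 1.388 ft
Q = (1.486/n)·A·R^(2/3)·S^(1/2) = (1.486/0.023) × 20.44 × 1.388^(2/3) × 0.00088^(1/2) = 48.75 ft³/s
V = Q/A = 48.75/20.44 = 2.385 ft/s

2.39 ft/s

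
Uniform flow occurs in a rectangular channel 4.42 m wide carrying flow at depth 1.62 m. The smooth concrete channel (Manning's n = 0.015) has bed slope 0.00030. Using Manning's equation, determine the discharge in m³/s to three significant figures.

A = b·y = 4.42 × 1.62 = 7.160 m²
P = b + 2y = 4.42 + 2×1.62 = 7.660 m
R = A/P = 7.160/7.660 = 0.9348 m
Q = (1/n)·A·R^(2/3)·S^(1/2) = (1/0.015) × 7.160 × 0.9348^(2/3) × 0.00030^(1/2) = 7.905 m³/s

7.90 m³/s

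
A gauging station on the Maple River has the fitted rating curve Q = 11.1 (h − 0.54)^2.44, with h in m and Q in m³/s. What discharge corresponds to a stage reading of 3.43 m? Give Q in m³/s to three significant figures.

Q = 11.1 × (3.43 − 0.54)^2.44 = 11.1 × 2.89^2.44 = 147.9 m³/s

148 m³/s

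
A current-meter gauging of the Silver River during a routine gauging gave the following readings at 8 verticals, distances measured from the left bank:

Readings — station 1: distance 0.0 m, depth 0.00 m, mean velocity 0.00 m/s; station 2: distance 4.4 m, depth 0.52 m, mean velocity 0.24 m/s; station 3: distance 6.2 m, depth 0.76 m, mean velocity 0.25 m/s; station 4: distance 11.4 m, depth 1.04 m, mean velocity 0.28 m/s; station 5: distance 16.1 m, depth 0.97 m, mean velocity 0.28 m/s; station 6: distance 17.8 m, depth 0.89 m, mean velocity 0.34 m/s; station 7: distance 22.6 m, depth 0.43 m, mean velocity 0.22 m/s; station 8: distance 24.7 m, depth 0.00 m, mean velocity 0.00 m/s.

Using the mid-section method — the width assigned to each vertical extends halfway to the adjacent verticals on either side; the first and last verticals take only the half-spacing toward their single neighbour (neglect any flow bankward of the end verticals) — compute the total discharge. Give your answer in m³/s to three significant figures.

4.67 m³/s

w_2 = (6.2 − 0.0)/2 = 3.1 m; q_2 = 0.24 × 0.52 × 3.1 = 0.3869 m³/s
w_3 = (11.4 − 4.4)/2 = 3.5 m; q_3 = 0.25 × 0.76 × 3.5 = 0.6650 m³/s
w_4 = (16.1 − 6.2)/2 = 4.95 m; q_4 = 0.28 × 1.04 × 4.95 = 1.441 m³/s
w_5 = (17.8 − 11.4)/2 = 3.2 m; q_5 = 0.28 × 0.97 × 3.2 = 0.8691 m³/s
w_6 = (22.6 − 16.1)/2 = 3.25 m; q_6 = 0.34 × 0.89 × 3.25 = 0.9835 m³/s
w_7 = (24.7 − 17.8)/2 = 3.45 m; q_7 = 0.22 × 0.43 × 3.45 = 0.3264 m³/s
Stations 1, 8 contribute zero (depth or velocity is 0).
Q = Σ qᵢ = 4.672 m³/s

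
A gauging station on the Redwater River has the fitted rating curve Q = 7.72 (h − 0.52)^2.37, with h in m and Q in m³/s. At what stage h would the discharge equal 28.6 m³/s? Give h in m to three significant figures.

h − h₀ = (Q/C)^(1/b) = (28.6/7.72)^(1/2.37) = 1.738 m
h = 0.52 + 1.738 = 2.258 m

2.26 m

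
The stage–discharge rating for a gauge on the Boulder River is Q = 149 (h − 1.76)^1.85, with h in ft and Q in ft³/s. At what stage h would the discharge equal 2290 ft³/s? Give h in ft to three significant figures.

h − h₀ = (Q/C)^(1/b) = (2290/149)^(1/1.85) = 4.380 ft
h = 1.76 + 4.380 = 6.140 ft

6.14 ft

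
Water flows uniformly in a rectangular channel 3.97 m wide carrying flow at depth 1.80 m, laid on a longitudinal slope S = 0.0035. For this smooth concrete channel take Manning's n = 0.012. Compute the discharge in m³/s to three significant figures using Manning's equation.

33.9 m³/s

A = b·y = 3.97 × 1.80 = 7.146 m²
P = b + 2y = 3.97 + 2×1.80 = 7.570 m
R = A/P = 7.146/7.570 = 0.9440 m
Q = (1/n)·A·R^(2/3)·S^(1/2) = (1/0.012) × 7.146 × 0.9440^(2/3) × 0.0035^(1/2) = 33.90 m³/s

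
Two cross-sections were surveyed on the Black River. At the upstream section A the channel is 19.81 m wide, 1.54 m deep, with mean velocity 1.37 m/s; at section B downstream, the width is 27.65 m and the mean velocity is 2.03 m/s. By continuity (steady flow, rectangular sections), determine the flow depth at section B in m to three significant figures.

0.745 m

Q = A₁V₁ = (19.81×1.54) × 1.37 = 41.80 m³/s
d₂ = Q/(b₂ V₂) = 41.80/(27.65×2.03) = 0.7446 m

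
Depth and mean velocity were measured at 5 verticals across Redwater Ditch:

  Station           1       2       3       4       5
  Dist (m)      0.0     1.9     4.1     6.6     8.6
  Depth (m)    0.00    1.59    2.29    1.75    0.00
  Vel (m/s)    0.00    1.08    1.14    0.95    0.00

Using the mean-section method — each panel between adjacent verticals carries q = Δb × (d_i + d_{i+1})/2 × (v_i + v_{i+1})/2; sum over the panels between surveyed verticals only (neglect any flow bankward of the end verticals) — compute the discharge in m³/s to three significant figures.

11.7 m³/s

Panel 1-2: Δb = 1.9 m, d̄ = (0.00+1.59)/2 = 0.795, v̄ = (0.00+1.08)/2 = 0.54 → q = 1.9×0.795×0.54 = 0.8157 m³/s
Panel 2-3: Δb = 2.2 m, d̄ = (1.59+2.29)/2 = 1.94, v̄ = (1.08+1.14)/2 = 1.11 → q = 2.2×1.94×1.11 = 4.737 m³/s
Panel 3-4: Δb = 2.5 m, d̄ = (2.29+1.75)/2 = 2.02, v̄ = (1.14+0.95)/2 = 1.045 → q = 2.5×2.02×1.045 = 5.277 m³/s
Panel 4-5: Δb = 2 m, d̄ = (1.75+0.00)/2 = 0.875, v̄ = (0.95+0.00)/2 = 0.475 → q = 2×0.875×0.475 = 0.8313 m³/s
Q = Σ q = 11.66 m³/s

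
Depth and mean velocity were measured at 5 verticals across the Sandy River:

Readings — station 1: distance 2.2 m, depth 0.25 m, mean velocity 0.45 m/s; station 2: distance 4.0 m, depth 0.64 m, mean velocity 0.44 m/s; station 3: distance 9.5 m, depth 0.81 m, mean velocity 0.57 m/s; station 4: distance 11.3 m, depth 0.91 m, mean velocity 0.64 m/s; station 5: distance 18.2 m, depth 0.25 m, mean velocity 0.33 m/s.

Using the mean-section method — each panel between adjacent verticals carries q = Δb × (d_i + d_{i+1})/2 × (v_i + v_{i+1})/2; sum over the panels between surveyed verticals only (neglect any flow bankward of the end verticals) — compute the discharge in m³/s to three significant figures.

5.25 m³/s

Panel 1-2: Δb = 1.8 m, d̄ = (0.25+0.64)/2 = 0.445, v̄ = (0.45+0.44)/2 = 0.445 → q = 1.8×0.445×0.445 = 0.3564 m³/s
Panel 2-3: Δb = 5.5 m, d̄ = (0.64+0.81)/2 = 0.725, v̄ = (0.44+0.57)/2 = 0.505 → q = 5.5×0.725×0.505 = 2.014 m³/s
Panel 3-4: Δb = 1.8 m, d̄ = (0.81+0.91)/2 = 0.86, v̄ = (0.57+0.64)/2 = 0.605 → q = 1.8×0.86×0.605 = 0.9365 m³/s
Panel 4-5: Δb = 6.9 m, d̄ = (0.91+0.25)/2 = 0.58, v̄ = (0.64+0.33)/2 = 0.485 → q = 6.9×0.58×0.485 = 1.941 m³/s
Q = Σ q = 5.248 m³/s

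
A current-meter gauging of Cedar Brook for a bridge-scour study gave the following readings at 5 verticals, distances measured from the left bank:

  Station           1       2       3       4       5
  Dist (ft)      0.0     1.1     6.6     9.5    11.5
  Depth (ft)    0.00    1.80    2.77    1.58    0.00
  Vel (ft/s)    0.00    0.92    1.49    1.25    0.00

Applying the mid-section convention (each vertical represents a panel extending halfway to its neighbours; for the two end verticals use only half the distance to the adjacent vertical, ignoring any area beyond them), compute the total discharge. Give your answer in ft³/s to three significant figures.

w_2 = (6.6 − 0.0)/2 = 3.3 ft; q_2 = 0.92 × 1.80 × 3.3 = 5.465 ft³/s
w_3 = (9.5 − 1.1)/2 = 4.2 ft; q_3 = 1.49 × 2.77 × 4.2 = 17.33 ft³/s
w_4 = (11.5 − 6.6)/2 = 2.45 ft; q_4 = 1.25 × 1.58 × 2.45 = 4.839 ft³/s
Stations 1, 5 contribute zero (depth or velocity is 0).
Q = Σ qᵢ = 27.64 ft³/s

27.6 ft³/s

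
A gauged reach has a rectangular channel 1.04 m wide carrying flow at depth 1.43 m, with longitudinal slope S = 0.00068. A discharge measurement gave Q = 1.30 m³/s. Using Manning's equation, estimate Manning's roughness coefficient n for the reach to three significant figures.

0.0157

A = b·y = 1.04 × 1.43 = 1.487 m²
P = b + 2y = 1.04 + 2×1.43 = 3.900 m
R = A/P = 1.487/3.900 = 0.3813 m
n = (1/Q)·A·R^(2/3)·S^(1/2) = (1/1.30) × 1.487 × 0.5259 × 0.02608 = 0.01569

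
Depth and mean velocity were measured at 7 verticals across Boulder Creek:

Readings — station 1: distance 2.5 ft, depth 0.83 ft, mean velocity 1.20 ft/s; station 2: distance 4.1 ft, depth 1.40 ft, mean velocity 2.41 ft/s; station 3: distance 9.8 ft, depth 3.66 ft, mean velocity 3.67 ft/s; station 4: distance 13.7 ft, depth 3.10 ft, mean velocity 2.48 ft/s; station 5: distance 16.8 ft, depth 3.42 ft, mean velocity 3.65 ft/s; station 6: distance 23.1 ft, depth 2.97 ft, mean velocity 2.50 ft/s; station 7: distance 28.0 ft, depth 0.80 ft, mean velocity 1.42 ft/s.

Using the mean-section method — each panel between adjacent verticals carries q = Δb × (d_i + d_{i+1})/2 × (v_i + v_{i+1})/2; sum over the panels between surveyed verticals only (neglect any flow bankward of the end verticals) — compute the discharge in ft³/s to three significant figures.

199 ft³/s

Panel 1-2: Δb = 1.6 ft, d̄ = (0.83+1.40)/2 = 1.115, v̄ = (1.20+2.41)/2 = 1.805 → q = 1.6×1.115×1.805 = 3.220 ft³/s
Panel 2-3: Δb = 5.7 ft, d̄ = (1.40+3.66)/2 = 2.53, v̄ = (2.41+3.67)/2 = 3.04 → q = 5.7×2.53×3.04 = 43.84 ft³/s
Panel 3-4: Δb = 3.9 ft, d̄ = (3.66+3.10)/2 = 3.38, v̄ = (3.67+2.48)/2 = 3.075 → q = 3.9×3.38×3.075 = 40.53 ft³/s
Panel 4-5: Δb = 3.1 ft, d̄ = (3.10+3.42)/2 = 3.26, v̄ = (2.48+3.65)/2 = 3.065 → q = 3.1×3.26×3.065 = 30.97 ft³/s
Panel 5-6: Δb = 6.3 ft, d̄ = (3.42+2.97)/2 = 3.195, v̄ = (3.65+2.50)/2 = 3.075 → q = 6.3×3.195×3.075 = 61.90 ft³/s
Panel 6-7: Δb = 4.9 ft, d̄ = (2.97+0.80)/2 = 1.885, v̄ = (2.50+1.42)/2 = 1.96 → q = 4.9×1.885×1.96 = 18.10 ft³/s
Q = Σ q = 198.6 ft³/s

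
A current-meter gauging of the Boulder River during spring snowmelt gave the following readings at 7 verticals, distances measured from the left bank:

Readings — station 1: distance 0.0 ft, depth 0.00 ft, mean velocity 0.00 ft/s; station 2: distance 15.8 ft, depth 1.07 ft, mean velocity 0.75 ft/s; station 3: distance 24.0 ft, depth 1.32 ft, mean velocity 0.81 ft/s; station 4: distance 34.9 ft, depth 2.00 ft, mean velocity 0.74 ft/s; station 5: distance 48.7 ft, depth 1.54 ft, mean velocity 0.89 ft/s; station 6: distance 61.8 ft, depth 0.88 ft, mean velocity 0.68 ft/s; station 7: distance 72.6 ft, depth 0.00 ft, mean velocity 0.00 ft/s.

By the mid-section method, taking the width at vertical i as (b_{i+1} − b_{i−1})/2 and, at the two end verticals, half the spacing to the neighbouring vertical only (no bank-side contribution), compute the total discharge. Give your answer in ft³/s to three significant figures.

63.7 ft³/s

w_2 = (24.0 − 0.0)/2 = 12 ft; q_2 = 0.75 × 1.07 × 12 = 9.630 ft³/s
w_3 = (34.9 − 15.8)/2 = 9.55 ft; q_3 = 0.81 × 1.32 × 9.55 = 10.21 ft³/s
w_4 = (48.7 − 24.0)/2 = 12.35 ft; q_4 = 0.74 × 2.00 × 12.35 = 18.28 ft³/s
w_5 = (61.8 − 34.9)/2 = 13.45 ft; q_5 = 0.89 × 1.54 × 13.45 = 18.43 ft³/s
w_6 = (72.6 − 48.7)/2 = 11.95 ft; q_6 = 0.68 × 0.88 × 11.95 = 7.151 ft³/s
Stations 1, 7 contribute zero (depth or velocity is 0).
Q = Σ qᵢ = 63.70 ft³/s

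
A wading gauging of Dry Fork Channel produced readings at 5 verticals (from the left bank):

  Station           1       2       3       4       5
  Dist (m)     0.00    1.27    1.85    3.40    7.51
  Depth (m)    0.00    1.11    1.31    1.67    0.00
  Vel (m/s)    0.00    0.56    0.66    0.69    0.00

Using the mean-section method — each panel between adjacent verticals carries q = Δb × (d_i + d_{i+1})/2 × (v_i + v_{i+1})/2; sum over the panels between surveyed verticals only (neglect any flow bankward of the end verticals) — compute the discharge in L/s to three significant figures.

3370 L/s

Panel 1-2: Δb = 1.27 m, d̄ = (0.00+1.11)/2 = 0.555, v̄ = (0.00+0.56)/2 = 0.28 → q = 1.27×0.555×0.28 = 0.1974 m³/s
Panel 2-3: Δb = 0.58 m, d̄ = (1.11+1.31)/2 = 1.21, v̄ = (0.56+0.66)/2 = 0.61 → q = 0.58×1.21×0.61 = 0.4281 m³/s
Panel 3-4: Δb = 1.55 m, d̄ = (1.31+1.67)/2 = 1.49, v̄ = (0.66+0.69)/2 = 0.675 → q = 1.55×1.49×0.675 = 1.559 m³/s
Panel 4-5: Δb = 4.11 m, d̄ = (1.67+0.00)/2 = 0.835, v̄ = (0.69+0.00)/2 = 0.345 → q = 4.11×0.835×0.345 = 1.184 m³/s
Q = Σ q = 3.368 m³/s
= 3.368 × 1000 = 3368 L/s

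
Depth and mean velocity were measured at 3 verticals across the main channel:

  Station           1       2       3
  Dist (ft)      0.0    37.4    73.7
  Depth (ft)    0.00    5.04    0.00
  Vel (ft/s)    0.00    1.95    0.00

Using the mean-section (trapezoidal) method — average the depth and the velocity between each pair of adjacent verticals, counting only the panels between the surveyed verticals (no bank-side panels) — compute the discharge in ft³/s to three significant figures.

Panel 1-2: Δb = 37.4 ft, d̄ = (0.00+5.04)/2 = 2.52, v̄ = (0.00+1.95)/2 = 0.975 → q = 37.4×2.52×0.975 = 91.89 ft³/s
Panel 2-3: Δb = 36.3 ft, d̄ = (5.04+0.00)/2 = 2.52, v̄ = (1.95+0.00)/2 = 0.975 → q = 36.3×2.52×0.975 = 89.19 ft³/s
Q = Σ q = 181.1 ft³/s

181 ft³/s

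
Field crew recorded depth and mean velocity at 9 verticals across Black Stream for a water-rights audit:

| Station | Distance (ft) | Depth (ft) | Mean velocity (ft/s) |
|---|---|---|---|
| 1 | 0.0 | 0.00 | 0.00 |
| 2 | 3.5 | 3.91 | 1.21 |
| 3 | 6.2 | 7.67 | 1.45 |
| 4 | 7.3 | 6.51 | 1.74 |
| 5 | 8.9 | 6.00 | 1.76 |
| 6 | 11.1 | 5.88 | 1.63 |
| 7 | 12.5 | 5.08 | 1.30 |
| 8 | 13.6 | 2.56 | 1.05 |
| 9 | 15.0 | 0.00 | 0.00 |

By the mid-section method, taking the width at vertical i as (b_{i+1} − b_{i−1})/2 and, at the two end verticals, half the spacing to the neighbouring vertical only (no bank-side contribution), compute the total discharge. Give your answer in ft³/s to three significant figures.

100 ft³/s

w_2 = (6.2 − 0.0)/2 = 3.1 ft; q_2 = 1.21 × 3.91 × 3.1 = 14.67 ft³/s
w_3 = (7.3 − 3.5)/2 = 1.9 ft; q_3 = 1.45 × 7.67 × 1.9 = 21.13 ft³/s
w_4 = (8.9 − 6.2)/2 = 1.35 ft; q_4 = 1.74 × 6.51 × 1.35 = 15.29 ft³/s
w_5 = (11.1 − 7.3)/2 = 1.9 ft; q_5 = 1.76 × 6.00 × 1.9 = 20.06 ft³/s
w_6 = (12.5 − 8.9)/2 = 1.8 ft; q_6 = 1.63 × 5.88 × 1.8 = 17.25 ft³/s
w_7 = (13.6 − 11.1)/2 = 1.25 ft; q_7 = 1.30 × 5.08 × 1.25 = 8.255 ft³/s
w_8 = (15.0 − 12.5)/2 = 1.25 ft; q_8 = 1.05 × 2.56 × 1.25 = 3.360 ft³/s
Stations 1, 9 contribute zero (depth or velocity is 0).
Q = Σ qᵢ = 100.0 ft³/s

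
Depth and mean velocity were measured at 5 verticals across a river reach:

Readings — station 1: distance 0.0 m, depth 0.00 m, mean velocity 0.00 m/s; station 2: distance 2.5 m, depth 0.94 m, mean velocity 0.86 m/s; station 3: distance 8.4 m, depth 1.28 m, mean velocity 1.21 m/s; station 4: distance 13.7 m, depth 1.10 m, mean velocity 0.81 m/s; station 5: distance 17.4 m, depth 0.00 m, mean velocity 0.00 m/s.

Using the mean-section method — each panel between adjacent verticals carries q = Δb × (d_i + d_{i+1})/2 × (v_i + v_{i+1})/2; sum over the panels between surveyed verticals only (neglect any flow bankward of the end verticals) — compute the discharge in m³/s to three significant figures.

14.5 m³/s

Panel 1-2: Δb = 2.5 m, d̄ = (0.00+0.94)/2 = 0.47, v̄ = (0.00+0.86)/2 = 0.43 → q = 2.5×0.47×0.43 = 0.5053 m³/s
Panel 2-3: Δb = 5.9 m, d̄ = (0.94+1.28)/2 = 1.11, v̄ = (0.86+1.21)/2 = 1.035 → q = 5.9×1.11×1.035 = 6.778 m³/s
Panel 3-4: Δb = 5.3 m, d̄ = (1.28+1.10)/2 = 1.19, v̄ = (1.21+0.81)/2 = 1.01 → q = 5.3×1.19×1.01 = 6.370 m³/s
Panel 4-5: Δb = 3.7 m, d̄ = (1.10+0.00)/2 = 0.55, v̄ = (0.81+0.00)/2 = 0.405 → q = 3.7×0.55×0.405 = 0.8242 m³/s
Q = Σ q = 14.48 m³/s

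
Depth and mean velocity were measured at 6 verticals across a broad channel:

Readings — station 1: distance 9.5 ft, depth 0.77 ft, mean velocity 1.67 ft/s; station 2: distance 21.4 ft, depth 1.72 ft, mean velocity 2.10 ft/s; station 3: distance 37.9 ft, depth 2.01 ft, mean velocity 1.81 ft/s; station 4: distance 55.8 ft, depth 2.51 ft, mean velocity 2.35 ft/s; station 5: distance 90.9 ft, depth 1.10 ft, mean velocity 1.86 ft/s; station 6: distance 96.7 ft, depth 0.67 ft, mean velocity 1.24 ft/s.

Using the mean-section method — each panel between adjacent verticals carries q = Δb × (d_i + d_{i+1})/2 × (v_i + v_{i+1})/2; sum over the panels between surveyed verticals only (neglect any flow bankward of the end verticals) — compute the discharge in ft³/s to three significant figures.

314 ft³/s

Panel 1-2: Δb = 11.9 ft, d̄ = (0.77+1.72)/2 = 1.245, v̄ = (1.67+2.10)/2 = 1.885 → q = 11.9×1.245×1.885 = 27.93 ft³/s
Panel 2-3: Δb = 16.5 ft, d̄ = (1.72+2.01)/2 = 1.865, v̄ = (2.10+1.81)/2 = 1.955 → q = 16.5×1.865×1.955 = 60.16 ft³/s
Panel 3-4: Δb = 17.9 ft, d̄ = (2.01+2.51)/2 = 2.26, v̄ = (1.81+2.35)/2 = 2.08 → q = 17.9×2.26×2.08 = 84.14 ft³/s
Panel 4-5: Δb = 35.1 ft, d̄ = (2.51+1.10)/2 = 1.805, v̄ = (2.35+1.86)/2 = 2.105 → q = 35.1×1.805×2.105 = 133.4 ft³/s
Panel 5-6: Δb = 5.8 ft, d̄ = (1.10+0.67)/2 = 0.885, v̄ = (1.86+1.24)/2 = 1.55 → q = 5.8×0.885×1.55 = 7.956 ft³/s
Q = Σ q = 313.6 ft³/s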